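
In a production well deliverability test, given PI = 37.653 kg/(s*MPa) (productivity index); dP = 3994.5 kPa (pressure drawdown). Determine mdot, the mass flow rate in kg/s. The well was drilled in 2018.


mdot = PI * dP / 1000
mdot = 37.653 * 3994.5 / 1000
mdot = 150.40 kg/s


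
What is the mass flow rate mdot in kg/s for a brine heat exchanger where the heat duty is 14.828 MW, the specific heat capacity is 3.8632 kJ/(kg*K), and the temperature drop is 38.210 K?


mdot = Q * 1000 / (cp * dT)
mdot = 14.828 * 1000 / (3.8632 * 38.210)
mdot = 100.45 kg/s


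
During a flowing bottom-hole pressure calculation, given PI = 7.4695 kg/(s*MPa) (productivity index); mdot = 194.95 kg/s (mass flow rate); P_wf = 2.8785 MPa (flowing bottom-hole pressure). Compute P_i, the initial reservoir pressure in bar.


P_i = P_wf + mdot / PI
P_i = 2.8785 + 194.95 / 7.4695
P_i = 28.97797 MPa
Convert: 28.97797 MPa * 10.0 = 289.78 bar
P_i = 289.78 bar


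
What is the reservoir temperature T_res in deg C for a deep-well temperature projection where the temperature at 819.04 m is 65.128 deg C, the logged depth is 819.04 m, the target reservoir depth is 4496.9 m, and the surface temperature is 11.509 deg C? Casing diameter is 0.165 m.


Step 1: grad = (T_d1 - T_surf)/d1 * 1000 = (65.128 - 11.509)/819.04 * 1000 = 65.46567 deg C/km
Step 2: T_res = T_surf + grad*d2/1000 = 11.509 + 65.46567*4496.9/1000 = 305.90 deg C
T_res = 305.90 deg C


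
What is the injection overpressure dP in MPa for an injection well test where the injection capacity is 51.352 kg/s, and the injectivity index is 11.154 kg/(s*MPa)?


dP = mdot * 1000 / II
dP = 51.352 * 1000 / 11.154
dP = 4603.909 kPa
Convert: 4603.909 kPa * 0.001 = 4.6039 MPa
dP = 4.6039 MPa


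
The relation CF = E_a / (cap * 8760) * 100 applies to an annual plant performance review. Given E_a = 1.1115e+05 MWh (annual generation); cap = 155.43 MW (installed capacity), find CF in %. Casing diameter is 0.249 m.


CF = E_a / (cap * 8760) * 100
CF = 1.1115e+05 / (155.43 * 8760) * 100
CF = 8.1634 %


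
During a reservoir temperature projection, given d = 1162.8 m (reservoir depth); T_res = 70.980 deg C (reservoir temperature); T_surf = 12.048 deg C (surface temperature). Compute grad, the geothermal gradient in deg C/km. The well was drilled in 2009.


grad = (T_res - T_surf) / d * 1000
grad = (70.980 - 12.048) / 1162.8 * 1000
grad = 50.681 deg C/km


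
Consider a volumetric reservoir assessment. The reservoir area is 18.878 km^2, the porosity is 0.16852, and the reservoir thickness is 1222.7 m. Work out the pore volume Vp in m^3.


Vp = A * 1e6 * hr * phi
Vp = 18.878 * 1e6 * 1222.7 * 0.16852
Vp = 3.8898e+09 m^3


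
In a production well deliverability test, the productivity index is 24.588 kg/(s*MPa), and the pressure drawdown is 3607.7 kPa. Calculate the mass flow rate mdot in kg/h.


mdot = PI * dP / 1000
mdot = 24.588 * 3607.7 / 1000
mdot = 88.70613 kg/s
Convert: 88.70613 kg/s * 3600.0 = 3.1934e+05 kg/h
mdot = 3.1934e+05 kg/h


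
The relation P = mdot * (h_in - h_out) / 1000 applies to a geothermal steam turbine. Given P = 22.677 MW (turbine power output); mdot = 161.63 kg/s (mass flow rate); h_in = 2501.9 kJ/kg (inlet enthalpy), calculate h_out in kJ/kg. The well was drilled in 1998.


h_out = h_in - P * 1000 / mdot
h_out = 2501.9 - 22.677 * 1000 / 161.63
h_out = 2361.6 kJ/kg


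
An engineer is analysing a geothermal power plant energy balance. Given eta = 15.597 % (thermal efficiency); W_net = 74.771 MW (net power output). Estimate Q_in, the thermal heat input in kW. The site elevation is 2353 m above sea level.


Q_in = W_net / (eta / 100)
Q_in = 74.771 / (15.597 / 100)
Q_in = 479.3935 MW
Convert: 479.3935 MW * 1000.0 = 4.7939e+05 kW
Q_in = 4.7939e+05 kW


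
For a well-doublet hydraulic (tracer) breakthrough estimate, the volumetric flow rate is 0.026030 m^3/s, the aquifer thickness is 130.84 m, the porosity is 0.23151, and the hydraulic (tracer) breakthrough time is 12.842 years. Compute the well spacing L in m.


L = sqrt(t_bt*365.25*86400*3*Qv / (pi*hr*phi))
L = sqrt(12.842*365.25*86400*3*0.026030 / (pi*130.84*0.23151))
L = 576.68 m


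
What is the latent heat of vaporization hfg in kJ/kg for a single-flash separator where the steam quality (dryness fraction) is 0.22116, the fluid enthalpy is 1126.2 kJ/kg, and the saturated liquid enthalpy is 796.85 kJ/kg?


hfg = (h - hf) / x
hfg = (1126.2 - 796.85) / 0.22116
hfg = 1489.2 kJ/kg


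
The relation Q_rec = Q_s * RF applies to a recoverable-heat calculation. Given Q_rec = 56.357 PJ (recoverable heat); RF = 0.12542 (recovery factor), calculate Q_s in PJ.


Q_s = Q_rec / RF
Q_s = 56.357 / 0.12542
Q_s = 449.35 PJ


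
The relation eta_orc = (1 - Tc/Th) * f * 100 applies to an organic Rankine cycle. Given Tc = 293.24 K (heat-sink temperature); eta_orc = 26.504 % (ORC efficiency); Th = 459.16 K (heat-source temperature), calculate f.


f = (eta_orc/100) / (1 - Tc/Th)
f = (26.504/100) / (1 - 293.24/459.16)
f = 0.73346


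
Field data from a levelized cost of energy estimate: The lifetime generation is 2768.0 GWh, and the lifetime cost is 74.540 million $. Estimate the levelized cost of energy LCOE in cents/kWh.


LCOE = C_tot / E_tot * 100
LCOE = 74.540 / 2768.0 * 100
LCOE = 2.6929 cents/kWh


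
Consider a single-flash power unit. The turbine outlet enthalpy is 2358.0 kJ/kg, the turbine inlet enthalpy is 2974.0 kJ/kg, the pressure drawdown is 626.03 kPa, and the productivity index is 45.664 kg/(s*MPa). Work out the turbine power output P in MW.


Step 1: mdot = PI * dP / 1000 = 45.664 * 626.03 / 1000 = 28.58703 kg/s
Step 2: P = mdot*(h_in - h_out)/1000 = 28.58703*(2974.0 - 2358.0)/1000 = 17.610 MW
P = 17.610 MW


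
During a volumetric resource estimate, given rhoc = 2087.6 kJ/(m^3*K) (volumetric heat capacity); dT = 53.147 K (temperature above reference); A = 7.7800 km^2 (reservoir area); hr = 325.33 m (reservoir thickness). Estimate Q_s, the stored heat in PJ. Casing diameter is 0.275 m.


Step 1: Vr = A*1e6*hr = 7.78*1e6*325.33 = 2.531067e+09 m^3
Step 2: Q_s = Vr*rhoc*dT/1e12 = 2.531067e+09*2087.6*53.147/1e12 = 280.82 PJ
Q_s = 280.82 PJ


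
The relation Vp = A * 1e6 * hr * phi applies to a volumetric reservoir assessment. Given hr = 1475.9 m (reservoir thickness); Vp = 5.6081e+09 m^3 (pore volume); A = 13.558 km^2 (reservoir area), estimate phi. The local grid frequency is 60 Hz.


phi = Vp / (A * 1e6 * hr)
phi = 5.6081e+09 / (13.558 * 1e6 * 1475.9)
phi = 0.28026


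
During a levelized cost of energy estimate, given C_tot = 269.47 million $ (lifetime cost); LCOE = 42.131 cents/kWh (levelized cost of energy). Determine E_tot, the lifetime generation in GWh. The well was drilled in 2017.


E_tot = C_tot / LCOE * 100
E_tot = 269.47 / 42.131 * 100
E_tot = 639.60 GWh


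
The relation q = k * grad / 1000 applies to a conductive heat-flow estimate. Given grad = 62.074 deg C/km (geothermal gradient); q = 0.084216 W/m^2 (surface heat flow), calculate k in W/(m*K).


k = q * 1000 / grad
k = 0.084216 * 1000 / 62.074
k = 1.3567 W/(m*K)


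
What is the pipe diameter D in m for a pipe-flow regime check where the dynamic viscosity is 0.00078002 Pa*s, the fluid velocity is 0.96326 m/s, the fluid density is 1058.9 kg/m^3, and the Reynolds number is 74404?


D = Re * mu / (rho * vel)
D = 74404 * 0.00078002 / (1058.9 * 0.96326)
D = 0.056899 m


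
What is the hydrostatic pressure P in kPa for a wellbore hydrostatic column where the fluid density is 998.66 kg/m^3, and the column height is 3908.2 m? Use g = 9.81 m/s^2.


P = rho * g * h / 1e6
P = 998.66 * 9.81 * 3908.2 / 1e6
P = 38.28807 MPa
Convert: 38.28807 MPa * 1000.0 = 38288 kPa
P = 38288 kPa


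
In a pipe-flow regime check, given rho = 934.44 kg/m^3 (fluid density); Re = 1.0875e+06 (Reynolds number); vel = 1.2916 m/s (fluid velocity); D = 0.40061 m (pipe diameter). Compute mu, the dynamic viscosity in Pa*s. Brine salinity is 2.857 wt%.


mu = rho * vel * D / Re
mu = 934.44 * 1.2916 * 0.40061 / 1.0875e+06
mu = 0.00044460 Pa*s


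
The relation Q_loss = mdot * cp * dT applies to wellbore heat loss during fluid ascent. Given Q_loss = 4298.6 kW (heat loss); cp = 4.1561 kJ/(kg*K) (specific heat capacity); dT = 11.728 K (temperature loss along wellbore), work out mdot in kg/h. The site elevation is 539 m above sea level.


mdot = Q_loss / (cp * dT)
mdot = 4298.6 / (4.1561 * 11.728)
mdot = 88.18954 kg/s
Convert: 88.18954 kg/s * 3600.0 = 3.1748e+05 kg/h
mdot = 3.1748e+05 kg/h


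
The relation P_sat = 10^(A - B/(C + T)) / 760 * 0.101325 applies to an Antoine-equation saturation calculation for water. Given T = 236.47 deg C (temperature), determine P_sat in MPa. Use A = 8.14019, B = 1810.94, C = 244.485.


P_sat = 10^(A - B/(C + T)) / 760 * 0.101325
P_sat = 10^(8.14019 - 1810.94/(244.485 + 236.47)) / 760 * 0.101325
P_sat = 3.1608 MPa


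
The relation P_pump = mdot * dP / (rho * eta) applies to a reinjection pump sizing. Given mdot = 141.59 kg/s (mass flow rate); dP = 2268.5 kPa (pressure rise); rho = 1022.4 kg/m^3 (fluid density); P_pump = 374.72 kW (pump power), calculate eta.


eta = mdot * dP / (rho * P_pump)
eta = 141.59 * 2268.5 / (1022.4 * 374.72)
eta = 0.83839


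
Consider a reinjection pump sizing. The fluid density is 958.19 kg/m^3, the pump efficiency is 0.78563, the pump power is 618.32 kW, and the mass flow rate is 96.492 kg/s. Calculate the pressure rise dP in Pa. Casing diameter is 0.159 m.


dP = P_pump * rho * eta / mdot
dP = 618.32 * 958.19 * 0.78563 / 96.492
dP = 4823.827 kPa
Convert: 4823.827 kPa * 1000.0 = 4.8238e+06 Pa
dP = 4.8238e+06 Pa


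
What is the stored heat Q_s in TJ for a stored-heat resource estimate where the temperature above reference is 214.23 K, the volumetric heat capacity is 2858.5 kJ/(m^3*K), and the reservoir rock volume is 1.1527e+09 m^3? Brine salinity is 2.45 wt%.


Q_s = Vr * rhoc * dT / 1e12
Q_s = 1.1527e+09 * 2858.5 * 214.23 / 1e12
Q_s = 705.8863 PJ
Convert: 705.8863 PJ * 1000.0 = 7.0589e+05 TJ
Q_s = 7.0589e+05 TJ


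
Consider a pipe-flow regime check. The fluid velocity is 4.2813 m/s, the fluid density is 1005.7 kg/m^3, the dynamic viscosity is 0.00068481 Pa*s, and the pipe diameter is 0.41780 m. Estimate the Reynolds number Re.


Re = rho * vel * D / mu
Re = 1005.7 * 4.2813 * 0.41780 / 0.00068481
Re = 2.6269e+06


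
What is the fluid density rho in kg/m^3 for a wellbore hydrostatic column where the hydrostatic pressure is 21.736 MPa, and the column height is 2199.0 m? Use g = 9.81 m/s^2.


rho = P * 1e6 / (g * h)
rho = 21.736 * 1e6 / (9.81 * 2199.0)
rho = 1007.6 kg/m^3


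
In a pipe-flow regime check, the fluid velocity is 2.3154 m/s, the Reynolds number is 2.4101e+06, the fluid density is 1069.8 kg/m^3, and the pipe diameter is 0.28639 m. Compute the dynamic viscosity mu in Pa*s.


mu = rho * vel * D / Re
mu = 1069.8 * 2.3154 * 0.28639 / 2.4101e+06
mu = 0.00029434 Pa*s


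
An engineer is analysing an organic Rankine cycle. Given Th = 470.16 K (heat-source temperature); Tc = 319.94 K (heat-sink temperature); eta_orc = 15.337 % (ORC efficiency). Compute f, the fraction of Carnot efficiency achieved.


f = (eta_orc/100) / (1 - Tc/Th)
f = (15.337/100) / (1 - 319.94/470.16)
f = 0.48002


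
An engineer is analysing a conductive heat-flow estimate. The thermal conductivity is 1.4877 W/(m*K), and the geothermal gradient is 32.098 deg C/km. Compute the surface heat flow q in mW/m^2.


q = k * grad / 1000
q = 1.4877 * 32.098 / 1000
q = 0.04775219 W/m^2
Convert: 0.04775219 W/m^2 * 1000.0 = 47.752 mW/m^2
q = 47.752 mW/m^2


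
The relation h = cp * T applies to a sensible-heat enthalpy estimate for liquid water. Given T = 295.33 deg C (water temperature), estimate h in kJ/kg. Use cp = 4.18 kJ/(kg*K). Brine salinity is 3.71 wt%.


h = cp * T
h = 4.18 * 295.33
h = 1234.5 kJ/kg


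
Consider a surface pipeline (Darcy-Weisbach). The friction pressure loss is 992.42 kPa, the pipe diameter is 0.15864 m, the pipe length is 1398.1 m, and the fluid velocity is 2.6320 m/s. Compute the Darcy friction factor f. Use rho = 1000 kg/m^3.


f = dP*1000 / ((L/D)*(rho*vel^2/2))
f = 992.42*1000 / ((1398.1/0.15864)*(1000*2.6320^2/2))
f = 0.032511


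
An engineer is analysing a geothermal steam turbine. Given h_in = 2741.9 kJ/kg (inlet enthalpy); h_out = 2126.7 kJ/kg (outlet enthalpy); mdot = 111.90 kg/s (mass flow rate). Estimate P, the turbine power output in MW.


P = mdot * (h_in - h_out) / 1000
P = 111.90 * (2741.9 - 2126.7) / 1000
P = 68.841 MW


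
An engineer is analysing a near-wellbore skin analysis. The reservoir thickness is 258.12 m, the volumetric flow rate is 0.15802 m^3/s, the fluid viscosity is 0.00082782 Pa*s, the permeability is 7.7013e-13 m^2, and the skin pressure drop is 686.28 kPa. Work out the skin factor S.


S = dP_s * 1000 * 2*pi*k*hr / (q*mu)
S = 686.28 * 1000 * 2*pi*7.7013e-13*258.12 / (0.15802*0.00082782)
S = 6.5527


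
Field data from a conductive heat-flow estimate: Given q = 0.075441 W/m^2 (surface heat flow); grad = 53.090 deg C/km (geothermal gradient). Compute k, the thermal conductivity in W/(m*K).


k = q * 1000 / grad
k = 0.075441 * 1000 / 53.090
k = 1.4210 W/(m*K)


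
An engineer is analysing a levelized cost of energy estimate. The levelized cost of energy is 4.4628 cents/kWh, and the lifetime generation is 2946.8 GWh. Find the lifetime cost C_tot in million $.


C_tot = LCOE / 100 * E_tot
C_tot = 4.4628 / 100 * 2946.8
C_tot = 131.51 million $


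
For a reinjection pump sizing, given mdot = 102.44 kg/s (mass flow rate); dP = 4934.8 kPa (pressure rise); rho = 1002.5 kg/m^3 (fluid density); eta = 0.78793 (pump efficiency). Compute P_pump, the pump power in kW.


P_pump = mdot * dP / (rho * eta)
P_pump = 102.44 * 4934.8 / (1002.5 * 0.78793)
P_pump = 639.98 kW


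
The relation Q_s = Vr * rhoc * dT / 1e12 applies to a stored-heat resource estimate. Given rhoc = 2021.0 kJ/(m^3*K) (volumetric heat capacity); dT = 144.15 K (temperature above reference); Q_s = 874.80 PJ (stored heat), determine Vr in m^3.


Vr = Q_s * 1e12 / (rhoc * dT)
Vr = 874.80 * 1e12 / (2021.0 * 144.15)
Vr = 3.0028e+09 m^3


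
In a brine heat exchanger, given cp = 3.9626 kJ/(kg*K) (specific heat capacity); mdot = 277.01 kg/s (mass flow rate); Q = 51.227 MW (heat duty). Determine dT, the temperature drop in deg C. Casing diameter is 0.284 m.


dT = Q * 1000 / (mdot * cp)
dT = 51.227 * 1000 / (277.01 * 3.9626)
dT = 46.66844 K
Convert (temperature difference, 1 K = 1 deg C): 46.66844 K = 46.66844 deg C
dT = 46.668 deg C


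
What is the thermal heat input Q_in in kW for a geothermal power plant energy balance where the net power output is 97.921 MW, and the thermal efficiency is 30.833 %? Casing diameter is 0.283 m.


Q_in = W_net / (eta / 100)
Q_in = 97.921 / (30.833 / 100)
Q_in = 317.5851 MW
Convert: 317.5851 MW * 1000.0 = 3.1759e+05 kW
Q_in = 3.1759e+05 kW


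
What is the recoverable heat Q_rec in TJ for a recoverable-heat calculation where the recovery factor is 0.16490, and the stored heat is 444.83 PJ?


Q_rec = Q_s * RF
Q_rec = 444.83 * 0.16490
Q_rec = 73.35247 PJ
Convert: 73.35247 PJ * 1000.0 = 73352 TJ
Q_rec = 73352 TJ


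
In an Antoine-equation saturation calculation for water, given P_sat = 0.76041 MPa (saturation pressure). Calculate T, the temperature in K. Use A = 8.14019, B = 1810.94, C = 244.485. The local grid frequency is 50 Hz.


T = B / (A - log10(P_sat * 760 / 0.101325)) - C
T = 1810.94 / (8.14019 - log10(0.76041 * 760 / 0.101325)) - 244.485
T = 168.5901 deg C
Convert to K: 168.5901 + 273.15 = 441.74 K
T = 441.74 K


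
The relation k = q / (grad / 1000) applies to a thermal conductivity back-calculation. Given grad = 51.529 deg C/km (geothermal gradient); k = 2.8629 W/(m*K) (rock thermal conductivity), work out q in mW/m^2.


q = k * grad / 1000
q = 2.8629 * 51.529 / 1000
q = 0.1475224 W/m^2
Convert: 0.1475224 W/m^2 * 1000.0 = 147.52 mW/m^2
q = 147.52 mW/m^2


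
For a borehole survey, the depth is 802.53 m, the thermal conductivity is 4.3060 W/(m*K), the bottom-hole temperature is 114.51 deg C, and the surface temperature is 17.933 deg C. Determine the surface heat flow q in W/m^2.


Step 1: grad = (T_d - T_surf)/d * 1000 = (114.51 - 17.933)/802.53 * 1000 = 120.3407 deg C/km
Step 2: q = k * grad / 1000 = 4.306 * 120.3407 / 1000 = 0.51819 W/m^2
q = 0.51819 W/m^2


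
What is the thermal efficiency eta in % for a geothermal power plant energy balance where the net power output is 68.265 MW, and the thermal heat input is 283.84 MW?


eta = W_net / Q_in * 100
eta = 68.265 / 283.84 * 100
eta = 24.051 %


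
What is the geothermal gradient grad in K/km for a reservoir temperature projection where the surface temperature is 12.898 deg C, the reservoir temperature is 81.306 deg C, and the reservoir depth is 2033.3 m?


grad = (T_res - T_surf) / d * 1000
grad = (81.306 - 12.898) / 2033.3 * 1000
grad = 33.64383 deg C/km
Convert: 33.64383 deg C/km * 1.0 = 33.644 K/km
grad = 33.644 K/km


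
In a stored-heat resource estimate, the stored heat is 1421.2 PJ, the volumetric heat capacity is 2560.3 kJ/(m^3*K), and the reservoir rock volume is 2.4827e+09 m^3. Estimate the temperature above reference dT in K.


dT = Q_s * 1e12 / (Vr * rhoc)
dT = 1421.2 * 1e12 / (2.4827e+09 * 2560.3)
dT = 223.58 K


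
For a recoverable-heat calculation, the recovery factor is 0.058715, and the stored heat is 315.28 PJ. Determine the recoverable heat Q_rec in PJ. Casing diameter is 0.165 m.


Q_rec = Q_s * RF
Q_rec = 315.28 * 0.058715
Q_rec = 18.512 PJ


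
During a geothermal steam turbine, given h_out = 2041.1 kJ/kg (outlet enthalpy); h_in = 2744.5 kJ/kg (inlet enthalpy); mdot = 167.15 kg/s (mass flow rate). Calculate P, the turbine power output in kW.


P = mdot * (h_in - h_out) / 1000
P = 167.15 * (2744.5 - 2041.1) / 1000
P = 117.5733 MW
Convert: 117.5733 MW * 1000.0 = 1.1757e+05 kW
P = 1.1757e+05 kW


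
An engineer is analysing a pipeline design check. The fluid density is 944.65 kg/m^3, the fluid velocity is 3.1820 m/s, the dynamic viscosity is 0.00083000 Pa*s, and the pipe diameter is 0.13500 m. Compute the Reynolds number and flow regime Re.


Step 1: Re = rho*vel*D/mu = 944.65*3.182*0.135/0.00083 = 4.8891e+05
Step 2: Re = 4.8891e+05 > 4000, so flow is turbulent.
Re = 4.8891e+05 (turbulent)


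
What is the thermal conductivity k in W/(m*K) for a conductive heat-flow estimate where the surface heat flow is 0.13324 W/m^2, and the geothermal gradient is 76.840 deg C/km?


k = q * 1000 / grad
k = 0.13324 * 1000 / 76.840
k = 1.7340 W/(m*K)


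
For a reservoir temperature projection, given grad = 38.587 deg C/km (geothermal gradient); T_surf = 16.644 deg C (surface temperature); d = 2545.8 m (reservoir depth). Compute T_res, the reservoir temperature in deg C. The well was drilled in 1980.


T_res = T_surf + grad * d / 1000
T_res = 16.644 + 38.587 * 2545.8 / 1000
T_res = 114.88 deg C


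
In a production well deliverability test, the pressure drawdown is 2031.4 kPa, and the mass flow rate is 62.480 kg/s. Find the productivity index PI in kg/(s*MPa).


PI = mdot * 1000 / dP
PI = 62.480 * 1000 / 2031.4
PI = 30.757 kg/(s*MPa)


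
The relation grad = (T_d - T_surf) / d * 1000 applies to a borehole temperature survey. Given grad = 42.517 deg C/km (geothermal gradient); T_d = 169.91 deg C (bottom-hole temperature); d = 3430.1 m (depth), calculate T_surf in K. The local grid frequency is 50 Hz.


T_surf = T_d - grad * d / 1000
T_surf = 169.91 - 42.517 * 3430.1 / 1000
T_surf = 24.07244 deg C
Convert to K: 24.07244 + 273.15 = 297.22 K
T_surf = 297.22 K


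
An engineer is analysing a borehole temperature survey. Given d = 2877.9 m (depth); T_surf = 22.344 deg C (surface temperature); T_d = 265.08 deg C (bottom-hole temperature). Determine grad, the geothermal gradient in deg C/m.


grad = (T_d - T_surf) / d * 1000
grad = (265.08 - 22.344) / 2877.9 * 1000
grad = 84.34483 deg C/km
Convert: 84.34483 deg C/km * 0.001 = 0.084345 deg C/m
grad = 0.084345 deg C/m


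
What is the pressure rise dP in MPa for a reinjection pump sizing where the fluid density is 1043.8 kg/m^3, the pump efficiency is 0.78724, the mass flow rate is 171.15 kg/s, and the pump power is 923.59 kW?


dP = P_pump * rho * eta / mdot
dP = 923.59 * 1043.8 * 0.78724 / 171.15
dP = 4434.317 kPa
Convert: 4434.317 kPa * 0.001 = 4.4343 MPa
dP = 4.4343 MPa


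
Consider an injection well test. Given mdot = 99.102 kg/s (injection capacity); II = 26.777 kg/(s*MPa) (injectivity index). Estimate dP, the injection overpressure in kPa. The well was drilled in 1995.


dP = mdot * 1000 / II
dP = 99.102 * 1000 / 26.777
dP = 3701.0 kPa


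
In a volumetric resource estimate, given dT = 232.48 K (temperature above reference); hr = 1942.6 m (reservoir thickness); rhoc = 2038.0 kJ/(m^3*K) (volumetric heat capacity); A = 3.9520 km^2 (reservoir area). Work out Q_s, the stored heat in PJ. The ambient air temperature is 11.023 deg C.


Step 1: Vr = A*1e6*hr = 3.952*1e6*1942.6 = 7.677155e+09 m^3
Step 2: Q_s = Vr*rhoc*dT/1e12 = 7.677155e+09*2038.0*232.48/1e12 = 3637.4 PJ
Q_s = 3637.4 PJ


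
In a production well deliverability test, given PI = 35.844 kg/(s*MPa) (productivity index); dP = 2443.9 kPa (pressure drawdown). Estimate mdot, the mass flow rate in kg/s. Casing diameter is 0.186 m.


mdot = PI * dP / 1000
mdot = 35.844 * 2443.9 / 1000
mdot = 87.599 kg/s


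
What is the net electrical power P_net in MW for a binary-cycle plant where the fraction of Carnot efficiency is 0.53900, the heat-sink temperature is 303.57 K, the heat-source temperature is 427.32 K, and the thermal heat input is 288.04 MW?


Step 1: eta = (1 - Tc/Th)*f = (1 - 303.57/427.32)*0.539 = 0.1560920
Step 2: P_net = eta * Q_in = 0.1560920 * 288.04 = 44.961 MW
P_net = 44.961 MW


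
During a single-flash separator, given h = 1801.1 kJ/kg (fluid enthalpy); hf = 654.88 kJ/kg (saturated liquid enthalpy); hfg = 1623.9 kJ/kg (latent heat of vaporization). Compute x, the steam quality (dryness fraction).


x = (h - hf) / hfg
x = (1801.1 - 654.88) / 1623.9
x = 0.70584


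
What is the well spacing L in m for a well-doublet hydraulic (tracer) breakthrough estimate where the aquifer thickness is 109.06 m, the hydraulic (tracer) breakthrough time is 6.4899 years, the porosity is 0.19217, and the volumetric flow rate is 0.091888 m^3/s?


L = sqrt(t_bt*365.25*86400*3*Qv / (pi*hr*phi))
L = sqrt(6.4899*365.25*86400*3*0.091888 / (pi*109.06*0.19217))
L = 926.00 m


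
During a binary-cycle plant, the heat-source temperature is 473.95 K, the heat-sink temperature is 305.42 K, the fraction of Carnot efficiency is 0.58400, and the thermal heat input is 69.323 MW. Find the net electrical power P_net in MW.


Step 1: eta = (1 - Tc/Th)*f = (1 - 305.42/473.95)*0.584 = 0.2076622
Step 2: P_net = eta * Q_in = 0.2076622 * 69.323 = 14.396 MW
P_net = 14.396 MW


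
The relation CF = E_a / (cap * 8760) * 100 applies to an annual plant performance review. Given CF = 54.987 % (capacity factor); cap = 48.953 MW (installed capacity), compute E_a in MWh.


E_a = CF / 100 * cap * 8760
E_a = 54.987 / 100 * 48.953 * 8760
E_a = 2.3580e+05 MWh


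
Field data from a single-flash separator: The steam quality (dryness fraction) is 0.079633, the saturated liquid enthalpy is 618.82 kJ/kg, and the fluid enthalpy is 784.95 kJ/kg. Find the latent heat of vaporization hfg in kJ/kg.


hfg = (h - hf) / x
hfg = (784.95 - 618.82) / 0.079633
hfg = 2086.2 kJ/kg


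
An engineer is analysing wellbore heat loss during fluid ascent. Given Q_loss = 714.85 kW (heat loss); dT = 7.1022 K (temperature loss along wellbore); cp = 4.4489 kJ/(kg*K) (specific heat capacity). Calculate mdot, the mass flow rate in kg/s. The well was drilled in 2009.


mdot = Q_loss / (cp * dT)
mdot = 714.85 / (4.4489 * 7.1022)
mdot = 22.624 kg/s


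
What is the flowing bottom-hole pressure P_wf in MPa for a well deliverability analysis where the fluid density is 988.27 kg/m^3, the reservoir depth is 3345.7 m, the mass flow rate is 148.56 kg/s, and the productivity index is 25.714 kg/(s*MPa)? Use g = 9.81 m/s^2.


Step 1: P_i = rho*g*h/1e6 = 988.27*9.81*3345.7/1e6 = 32.43632 MPa
Step 2: P_wf = P_i - mdot/PI = 32.43632 - 148.56/25.714 = 26.659 MPa
P_wf = 26.659 MPa


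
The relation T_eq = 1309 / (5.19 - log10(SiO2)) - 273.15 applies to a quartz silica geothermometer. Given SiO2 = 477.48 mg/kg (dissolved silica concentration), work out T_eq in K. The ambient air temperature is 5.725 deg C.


T_eq = 1309 / (5.19 - log10(SiO2)) - 273.15
T_eq = 1309 / (5.19 - log10(477.48)) - 273.15
T_eq = 248.1469 deg C
Convert to K: 248.1469 + 273.15 = 521.30 K
T_eq = 521.30 K


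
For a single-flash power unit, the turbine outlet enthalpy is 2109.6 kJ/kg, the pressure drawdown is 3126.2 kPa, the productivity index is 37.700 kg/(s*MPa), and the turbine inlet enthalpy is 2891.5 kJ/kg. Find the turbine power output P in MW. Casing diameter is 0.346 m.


Step 1: mdot = PI * dP / 1000 = 37.7 * 3126.2 / 1000 = 117.8577 kg/s
Step 2: P = mdot*(h_in - h_out)/1000 = 117.8577*(2891.5 - 2109.6)/1000 = 92.153 MW
P = 92.153 MW


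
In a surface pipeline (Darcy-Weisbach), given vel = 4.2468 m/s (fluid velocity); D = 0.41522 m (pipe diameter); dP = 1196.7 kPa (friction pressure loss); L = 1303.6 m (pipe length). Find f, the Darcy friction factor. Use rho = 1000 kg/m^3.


f = dP*1000 / ((L/D)*(rho*vel^2/2))
f = 1196.7*1000 / ((1303.6/0.41522)*(1000*4.2468^2/2))
f = 0.042269


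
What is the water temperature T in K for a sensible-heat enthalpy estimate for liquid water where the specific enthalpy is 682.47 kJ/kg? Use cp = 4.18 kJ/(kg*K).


T = h / cp
T = 682.47 / 4.18
T = 163.2703 deg C
Convert to K: 163.2703 + 273.15 = 436.42 K
T = 436.42 K


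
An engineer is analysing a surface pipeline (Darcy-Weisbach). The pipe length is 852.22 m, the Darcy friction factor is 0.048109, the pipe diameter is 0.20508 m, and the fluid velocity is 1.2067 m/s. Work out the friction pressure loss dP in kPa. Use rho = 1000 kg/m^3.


dP = f * (L/D) * (rho*vel^2/2) / 1000
dP = 0.048109 * (852.22/0.20508) * (1000*1.2067^2/2) / 1000
dP = 145.55 kPa


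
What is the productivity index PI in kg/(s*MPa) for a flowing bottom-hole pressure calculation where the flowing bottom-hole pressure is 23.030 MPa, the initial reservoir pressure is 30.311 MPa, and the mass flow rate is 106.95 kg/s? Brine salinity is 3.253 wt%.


PI = mdot / (P_i - P_wf)
PI = 106.95 / (30.311 - 23.030)
PI = 14.689 kg/(s*MPa)


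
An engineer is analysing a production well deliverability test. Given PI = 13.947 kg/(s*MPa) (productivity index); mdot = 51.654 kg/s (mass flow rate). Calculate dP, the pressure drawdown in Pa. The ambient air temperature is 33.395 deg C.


dP = mdot * 1000 / PI
dP = 51.654 * 1000 / 13.947
dP = 3703.592 kPa
Convert: 3703.592 kPa * 1000.0 = 3.7036e+06 Pa
dP = 3.7036e+06 Pa


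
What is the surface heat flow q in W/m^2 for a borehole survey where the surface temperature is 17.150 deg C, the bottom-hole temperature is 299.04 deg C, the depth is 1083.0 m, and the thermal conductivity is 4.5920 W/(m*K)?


Step 1: grad = (T_d - T_surf)/d * 1000 = (299.04 - 17.15)/1083.0 * 1000 = 260.2862 deg C/km
Step 2: q = k * grad / 1000 = 4.592 * 260.2862 / 1000 = 1.1952 W/m^2
q = 1.1952 W/m^2


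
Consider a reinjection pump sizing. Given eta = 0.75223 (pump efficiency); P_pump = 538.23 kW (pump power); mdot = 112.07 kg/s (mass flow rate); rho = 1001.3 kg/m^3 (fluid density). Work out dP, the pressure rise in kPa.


dP = P_pump * rho * eta / mdot
dP = 538.23 * 1001.3 * 0.75223 / 112.07
dP = 3617.4 kPa


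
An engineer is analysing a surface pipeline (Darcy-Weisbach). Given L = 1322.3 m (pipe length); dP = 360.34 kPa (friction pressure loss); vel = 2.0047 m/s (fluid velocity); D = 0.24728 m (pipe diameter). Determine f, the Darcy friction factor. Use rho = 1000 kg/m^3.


f = dP*1000 / ((L/D)*(rho*vel^2/2))
f = 360.34*1000 / ((1322.3/0.24728)*(1000*2.0047^2/2))
f = 0.033535


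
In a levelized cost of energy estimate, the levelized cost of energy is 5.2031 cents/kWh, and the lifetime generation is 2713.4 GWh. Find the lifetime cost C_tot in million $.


C_tot = LCOE / 100 * E_tot
C_tot = 5.2031 / 100 * 2713.4
C_tot = 141.18 million $


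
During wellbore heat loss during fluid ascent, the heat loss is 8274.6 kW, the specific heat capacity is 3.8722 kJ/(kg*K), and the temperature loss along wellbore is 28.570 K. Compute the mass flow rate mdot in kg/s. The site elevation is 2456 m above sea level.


mdot = Q_loss / (cp * dT)
mdot = 8274.6 / (3.8722 * 28.570)
mdot = 74.796 kg/s


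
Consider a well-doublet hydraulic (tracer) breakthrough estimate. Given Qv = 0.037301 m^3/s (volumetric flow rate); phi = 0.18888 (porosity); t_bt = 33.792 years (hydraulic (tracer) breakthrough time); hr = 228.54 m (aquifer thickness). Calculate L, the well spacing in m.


L = sqrt(t_bt*365.25*86400*3*Qv / (pi*hr*phi))
L = sqrt(33.792*365.25*86400*3*0.037301 / (pi*228.54*0.18888))
L = 938.06 m


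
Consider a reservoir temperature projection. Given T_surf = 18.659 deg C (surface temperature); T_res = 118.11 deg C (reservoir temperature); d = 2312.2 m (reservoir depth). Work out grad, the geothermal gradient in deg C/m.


grad = (T_res - T_surf) / d * 1000
grad = (118.11 - 18.659) / 2312.2 * 1000
grad = 43.01142 deg C/km
Convert: 43.01142 deg C/km * 0.001 = 0.043011 deg C/m
grad = 0.043011 deg C/m


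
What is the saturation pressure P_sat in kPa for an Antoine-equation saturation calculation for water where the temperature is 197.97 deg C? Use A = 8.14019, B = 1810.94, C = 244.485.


P_sat = 10^(A - B/(C + T)) / 760 * 0.101325
P_sat = 10^(8.14019 - 1810.94/(244.485 + 197.97)) / 760 * 0.101325
P_sat = 1.486473 MPa
Convert: 1.486473 MPa * 1000.0 = 1486.5 kPa
P_sat = 1486.5 kPa


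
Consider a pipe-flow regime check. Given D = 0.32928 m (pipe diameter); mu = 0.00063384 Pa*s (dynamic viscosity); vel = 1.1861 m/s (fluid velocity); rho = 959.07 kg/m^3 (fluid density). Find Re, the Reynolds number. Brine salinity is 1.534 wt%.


Re = rho * vel * D / mu
Re = 959.07 * 1.1861 * 0.32928 / 0.00063384
Re = 5.9096e+05


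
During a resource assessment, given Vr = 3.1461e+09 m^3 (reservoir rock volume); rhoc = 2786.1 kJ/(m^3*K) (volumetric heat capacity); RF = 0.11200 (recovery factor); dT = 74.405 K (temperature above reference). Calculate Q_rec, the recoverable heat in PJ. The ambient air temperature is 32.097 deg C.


Step 1: Q_s = Vr*rhoc*dT/1e12 = 3.1461e+09*2786.1*74.405/1e12 = 652.1858 PJ
Step 2: Q_rec = Q_s * RF = 652.1858 * 0.112 = 73.045 PJ
Q_rec = 73.045 PJ


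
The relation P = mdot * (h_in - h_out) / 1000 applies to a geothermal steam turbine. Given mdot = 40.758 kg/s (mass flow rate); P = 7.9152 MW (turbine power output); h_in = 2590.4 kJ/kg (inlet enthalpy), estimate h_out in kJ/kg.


h_out = h_in - P * 1000 / mdot
h_out = 2590.4 - 7.9152 * 1000 / 40.758
h_out = 2396.2 kJ/kg


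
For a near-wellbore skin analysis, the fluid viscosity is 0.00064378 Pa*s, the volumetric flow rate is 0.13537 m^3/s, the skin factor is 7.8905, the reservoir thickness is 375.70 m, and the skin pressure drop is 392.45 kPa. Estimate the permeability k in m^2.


k = S*q*mu / (2*pi*dP_s*1000*hr)
k = 7.8905*0.13537*0.00064378 / (2*pi*392.45*1000*375.70)
k = 7.4227e-13 m^2


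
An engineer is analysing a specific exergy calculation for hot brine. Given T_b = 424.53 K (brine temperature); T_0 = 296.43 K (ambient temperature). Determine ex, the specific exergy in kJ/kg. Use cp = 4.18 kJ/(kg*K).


ex = cp * ((T_b - T_0) - T_0 * ln(T_b/T_0))
ex = 4.18 * ((424.53 - 296.43) - 296.43 * ln(424.53/296.43))
ex = 90.417 kJ/kg


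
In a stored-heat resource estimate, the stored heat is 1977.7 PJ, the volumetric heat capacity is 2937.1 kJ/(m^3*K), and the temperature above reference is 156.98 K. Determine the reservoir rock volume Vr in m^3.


Vr = Q_s * 1e12 / (rhoc * dT)
Vr = 1977.7 * 1e12 / (2937.1 * 156.98)
Vr = 4.2894e+09 m^3


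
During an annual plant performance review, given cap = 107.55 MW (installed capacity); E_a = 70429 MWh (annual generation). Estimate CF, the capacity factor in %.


CF = E_a / (cap * 8760) * 100
CF = 70429 / (107.55 * 8760) * 100
CF = 7.4754 %


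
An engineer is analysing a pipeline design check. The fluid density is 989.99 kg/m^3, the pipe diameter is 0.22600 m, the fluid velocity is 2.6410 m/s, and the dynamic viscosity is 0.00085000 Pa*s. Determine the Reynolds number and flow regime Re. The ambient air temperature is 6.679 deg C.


Step 1: Re = rho*vel*D/mu = 989.99*2.641*0.226/0.00085 = 6.9517e+05
Step 2: Re = 6.9517e+05 > 4000, so flow is turbulent.
Re = 6.9517e+05 (turbulent)


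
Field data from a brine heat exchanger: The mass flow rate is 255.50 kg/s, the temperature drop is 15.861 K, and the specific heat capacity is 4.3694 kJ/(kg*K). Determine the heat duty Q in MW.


Q = mdot * cp * dT / 1000
Q = 255.50 * 4.3694 * 15.861 / 1000
Q = 17.707 MW


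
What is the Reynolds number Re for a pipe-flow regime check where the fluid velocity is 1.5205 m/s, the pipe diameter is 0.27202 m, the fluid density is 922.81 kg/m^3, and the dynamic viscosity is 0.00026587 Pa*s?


Re = rho * vel * D / mu
Re = 922.81 * 1.5205 * 0.27202 / 0.00026587
Re = 1.4356e+06


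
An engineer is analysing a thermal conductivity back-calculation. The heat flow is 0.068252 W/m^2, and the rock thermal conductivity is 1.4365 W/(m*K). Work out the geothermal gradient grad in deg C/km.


grad = q / k * 1000
grad = 0.068252 / 1.4365 * 1000
grad = 47.513 deg C/km


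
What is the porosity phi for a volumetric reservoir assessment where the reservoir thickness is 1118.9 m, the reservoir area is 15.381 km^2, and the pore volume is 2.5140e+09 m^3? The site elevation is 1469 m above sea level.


phi = Vp / (A * 1e6 * hr)
phi = 2.5140e+09 / (15.381 * 1e6 * 1118.9)
phi = 0.14608


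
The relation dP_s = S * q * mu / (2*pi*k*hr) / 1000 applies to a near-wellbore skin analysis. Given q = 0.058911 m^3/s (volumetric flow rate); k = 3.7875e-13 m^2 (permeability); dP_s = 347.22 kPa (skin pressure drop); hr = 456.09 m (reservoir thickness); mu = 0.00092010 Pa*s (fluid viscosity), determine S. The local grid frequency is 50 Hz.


S = dP_s * 1000 * 2*pi*k*hr / (q*mu)
S = 347.22 * 1000 * 2*pi*3.7875e-13*456.09 / (0.058911*0.00092010)
S = 6.9527


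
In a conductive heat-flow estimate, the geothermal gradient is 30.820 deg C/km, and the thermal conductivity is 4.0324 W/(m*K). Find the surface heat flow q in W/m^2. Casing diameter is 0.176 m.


q = k * grad / 1000
q = 4.0324 * 30.820 / 1000
q = 0.12428 W/m^2


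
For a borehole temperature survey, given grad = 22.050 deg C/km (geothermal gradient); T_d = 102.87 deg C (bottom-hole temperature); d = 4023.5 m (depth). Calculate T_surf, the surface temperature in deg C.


T_surf = T_d - grad * d / 1000
T_surf = 102.87 - 22.050 * 4023.5 / 1000
T_surf = 14.152 deg C


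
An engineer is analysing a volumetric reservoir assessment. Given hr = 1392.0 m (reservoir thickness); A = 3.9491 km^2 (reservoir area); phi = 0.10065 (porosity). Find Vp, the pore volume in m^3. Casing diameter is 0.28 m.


Vp = A * 1e6 * hr * phi
Vp = 3.9491 * 1e6 * 1392.0 * 0.10065
Vp = 5.5329e+08 m^3


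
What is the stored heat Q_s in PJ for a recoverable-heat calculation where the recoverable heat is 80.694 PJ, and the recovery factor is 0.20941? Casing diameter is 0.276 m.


Q_s = Q_rec / RF
Q_s = 80.694 / 0.20941
Q_s = 385.34 PJ


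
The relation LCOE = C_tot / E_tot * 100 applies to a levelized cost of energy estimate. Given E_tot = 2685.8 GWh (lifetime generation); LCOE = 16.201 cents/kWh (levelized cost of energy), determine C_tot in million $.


C_tot = LCOE / 100 * E_tot
C_tot = 16.201 / 100 * 2685.8
C_tot = 435.13 million $


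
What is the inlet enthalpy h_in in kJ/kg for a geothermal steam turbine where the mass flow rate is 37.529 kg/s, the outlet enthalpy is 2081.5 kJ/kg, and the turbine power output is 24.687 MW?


h_in = h_out + P * 1000 / mdot
h_in = 2081.5 + 24.687 * 1000 / 37.529
h_in = 2739.3 kJ/kg


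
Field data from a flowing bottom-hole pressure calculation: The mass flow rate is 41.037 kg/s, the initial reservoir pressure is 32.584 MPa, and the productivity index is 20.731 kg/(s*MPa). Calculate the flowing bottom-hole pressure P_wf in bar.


P_wf = P_i - mdot / PI
P_wf = 32.584 - 41.037 / 20.731
P_wf = 30.60450 MPa
Convert: 30.60450 MPa * 10.0 = 306.05 bar
P_wf = 306.05 bar


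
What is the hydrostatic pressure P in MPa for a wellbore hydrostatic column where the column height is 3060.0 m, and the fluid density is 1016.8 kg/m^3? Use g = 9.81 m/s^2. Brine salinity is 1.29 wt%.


P = rho * g * h / 1e6
P = 1016.8 * 9.81 * 3060.0 / 1e6
P = 30.523 MPa


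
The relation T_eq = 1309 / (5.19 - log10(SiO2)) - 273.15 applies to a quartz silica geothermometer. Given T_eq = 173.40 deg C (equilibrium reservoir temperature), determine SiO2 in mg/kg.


SiO2 = 10^(5.19 - 1309/(T_eq + 273.15))
SiO2 = 10^(5.19 - 1309/(173.40 + 273.15))
SiO2 = 181.40 mg/kg


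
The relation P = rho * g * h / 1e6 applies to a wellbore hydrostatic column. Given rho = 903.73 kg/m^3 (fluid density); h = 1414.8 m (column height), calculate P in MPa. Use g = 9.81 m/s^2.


P = rho * g * h / 1e6
P = 903.73 * 9.81 * 1414.8 / 1e6
P = 12.543 MPa


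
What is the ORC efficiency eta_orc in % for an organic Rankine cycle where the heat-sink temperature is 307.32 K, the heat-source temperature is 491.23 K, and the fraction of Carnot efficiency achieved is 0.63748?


eta_orc = (1 - Tc/Th) * f * 100
eta_orc = (1 - 307.32/491.23) * 0.63748 * 100
eta_orc = 23.866 %


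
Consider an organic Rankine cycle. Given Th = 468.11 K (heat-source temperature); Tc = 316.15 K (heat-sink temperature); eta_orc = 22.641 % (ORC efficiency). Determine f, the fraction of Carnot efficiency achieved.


f = (eta_orc/100) / (1 - Tc/Th)
f = (22.641/100) / (1 - 316.15/468.11)
f = 0.69745


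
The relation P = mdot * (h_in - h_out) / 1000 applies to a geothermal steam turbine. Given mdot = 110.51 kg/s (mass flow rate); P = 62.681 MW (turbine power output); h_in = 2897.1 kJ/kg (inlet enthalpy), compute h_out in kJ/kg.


h_out = h_in - P * 1000 / mdot
h_out = 2897.1 - 62.681 * 1000 / 110.51
h_out = 2329.9 kJ/kg


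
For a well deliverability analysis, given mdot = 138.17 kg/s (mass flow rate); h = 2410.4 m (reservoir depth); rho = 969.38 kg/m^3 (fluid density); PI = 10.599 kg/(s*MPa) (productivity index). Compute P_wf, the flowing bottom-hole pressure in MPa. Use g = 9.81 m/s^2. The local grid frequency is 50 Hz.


Step 1: P_i = rho*g*h/1e6 = 969.38*9.81*2410.4/1e6 = 22.92198 MPa
Step 2: P_wf = P_i - mdot/PI = 22.92198 - 138.17/10.599 = 9.8858 MPa
P_wf = 9.8858 MPa


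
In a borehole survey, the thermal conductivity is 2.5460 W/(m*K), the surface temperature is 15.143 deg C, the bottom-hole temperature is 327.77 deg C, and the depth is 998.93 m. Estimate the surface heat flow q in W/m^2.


Step 1: grad = (T_d - T_surf)/d * 1000 = (327.77 - 15.143)/998.93 * 1000 = 312.9619 deg C/km
Step 2: q = k * grad / 1000 = 2.546 * 312.9619 / 1000 = 0.79680 W/m^2
q = 0.79680 W/m^2


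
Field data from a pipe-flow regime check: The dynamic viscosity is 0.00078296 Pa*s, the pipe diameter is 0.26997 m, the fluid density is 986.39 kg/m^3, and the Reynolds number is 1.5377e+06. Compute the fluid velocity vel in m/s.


vel = Re * mu / (rho * D)
vel = 1.5377e+06 * 0.00078296 / (986.39 * 0.26997)
vel = 4.5211 m/s


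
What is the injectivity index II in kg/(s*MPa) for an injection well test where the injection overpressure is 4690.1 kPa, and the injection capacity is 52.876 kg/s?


II = mdot * 1000 / dP
II = 52.876 * 1000 / 4690.1
II = 11.274 kg/(s*MPa)


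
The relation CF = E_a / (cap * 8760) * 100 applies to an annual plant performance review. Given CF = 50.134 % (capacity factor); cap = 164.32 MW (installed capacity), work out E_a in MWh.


E_a = CF / 100 * cap * 8760
E_a = 50.134 / 100 * 164.32 * 8760
E_a = 7.2165e+05 MWh
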